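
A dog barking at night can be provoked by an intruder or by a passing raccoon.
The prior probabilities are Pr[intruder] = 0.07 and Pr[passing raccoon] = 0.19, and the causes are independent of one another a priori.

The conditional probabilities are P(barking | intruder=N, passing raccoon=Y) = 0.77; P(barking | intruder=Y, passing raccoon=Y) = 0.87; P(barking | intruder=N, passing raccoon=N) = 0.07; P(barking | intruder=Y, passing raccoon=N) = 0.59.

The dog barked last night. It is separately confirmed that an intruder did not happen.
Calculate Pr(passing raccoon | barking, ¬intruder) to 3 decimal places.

Pr(passing raccoon | barking, ¬intruder) ≈ 0.721

Sum P(barking|·) weighted by the priors over both values of passing raccoon:
  P(barking | ¬intruder) = 0.07×0.81 + 0.77×0.19
        = 0.056700 + 0.146300 = 0.203000
Keeping only the passing raccoon-present terms gives 0.146300, so
  P(passing raccoon | barking, ¬intruder) = 0.146300 / 0.203000 ≈ 0.721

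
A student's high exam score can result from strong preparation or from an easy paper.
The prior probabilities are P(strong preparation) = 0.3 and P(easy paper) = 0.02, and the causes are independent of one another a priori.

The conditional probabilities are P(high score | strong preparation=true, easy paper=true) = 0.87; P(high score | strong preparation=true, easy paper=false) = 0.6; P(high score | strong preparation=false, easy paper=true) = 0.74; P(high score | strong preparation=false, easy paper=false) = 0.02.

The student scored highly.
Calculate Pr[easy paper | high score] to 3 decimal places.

Enumerate the 4 (strong preparation, easy paper) configurations and weight by the priors:
  P(high score) = 0.02×0.7×0.98 + 0.74×0.7×0.02 + 0.6×0.3×0.98 + 0.87×0.3×0.02
        = 0.013720 + 0.010360 + 0.176400 + 0.005220 = 0.205700
The terms with easy paper present sum to 0.015580, so
  P(easy paper | high score) = 0.015580 / 0.205700 ≈ 0.076

Pr[easy paper | high score] ≈ 0.076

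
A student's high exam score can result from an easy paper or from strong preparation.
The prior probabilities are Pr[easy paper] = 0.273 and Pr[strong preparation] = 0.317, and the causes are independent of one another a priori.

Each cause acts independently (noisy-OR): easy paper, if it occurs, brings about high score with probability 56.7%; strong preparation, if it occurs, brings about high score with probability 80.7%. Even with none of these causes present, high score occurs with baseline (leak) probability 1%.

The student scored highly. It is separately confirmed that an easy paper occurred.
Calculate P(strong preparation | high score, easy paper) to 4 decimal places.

Under noisy-OR, P(high score | causes) = 1 − (1−0.01)·∏(1−qᵢ) over the active causes.
By total probability over both values of strong preparation:
  P(high score | easy paper) = 0.57133×0.683 + 0.917267×0.317
        = 0.390218 + 0.290774 = 0.680992
Keeping only the strong preparation-present terms gives 0.290774, so
  P(strong preparation | high score, easy paper) = 0.290774 / 0.680992 ≈ 0.4270

P(strong preparation | high score, easy paper) ≈ 0.4270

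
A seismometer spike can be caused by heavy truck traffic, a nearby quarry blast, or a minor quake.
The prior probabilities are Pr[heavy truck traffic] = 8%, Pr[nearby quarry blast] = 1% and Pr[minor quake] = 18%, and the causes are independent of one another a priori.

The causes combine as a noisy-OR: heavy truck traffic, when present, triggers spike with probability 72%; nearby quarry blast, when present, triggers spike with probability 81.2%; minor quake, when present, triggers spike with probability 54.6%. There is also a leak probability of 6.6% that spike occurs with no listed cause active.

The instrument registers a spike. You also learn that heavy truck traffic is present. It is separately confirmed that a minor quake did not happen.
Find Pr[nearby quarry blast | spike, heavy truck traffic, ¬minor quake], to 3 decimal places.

Under noisy-OR, P(spike | causes) = 1 − (1−0.066)·∏(1−qᵢ) over the active causes.
By total probability over both values of nearby quarry blast:
  P(spike | heavy truck traffic, ¬minor quake) = 0.73848·0.99 + 0.950834·0.01
        = 0.731095 + 0.009508 = 0.740603
The terms with nearby quarry blast present sum to 0.009508, so
  P(nearby quarry blast | spike, heavy truck traffic, ¬minor quake) = 0.009508 / 0.740603 ≈ 0.013

Pr[nearby quarry blast | spike, heavy truck traffic, ¬minor quake] ≈ 0.013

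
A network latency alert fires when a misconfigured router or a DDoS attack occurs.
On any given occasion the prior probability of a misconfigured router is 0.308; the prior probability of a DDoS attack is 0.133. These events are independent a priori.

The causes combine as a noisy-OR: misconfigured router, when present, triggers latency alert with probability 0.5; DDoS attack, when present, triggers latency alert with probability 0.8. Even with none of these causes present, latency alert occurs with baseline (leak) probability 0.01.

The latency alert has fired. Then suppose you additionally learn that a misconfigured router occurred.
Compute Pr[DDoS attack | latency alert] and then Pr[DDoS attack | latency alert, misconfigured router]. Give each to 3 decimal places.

Pr[DDoS attack | latency alert] ≈ 0.440; Pr[DDoS attack | latency alert, misconfigured router] ≈ 0.215

Under noisy-OR, P(latency alert | causes) = 1 − (1−0.01)·∏(1−qᵢ) over the active causes.
P(latency alert) = 0.01×0.692×0.867 + 0.802×0.692×0.133 + 0.505×0.308×0.867 + 0.901×0.308×0.133 = 0.006000 + 0.073813 + 0.134853 + 0.036909 = 0.251575
The DDoS attack-present share is 0.073813 + 0.036909 = 0.110722.
So P(DDoS attack | latency alert) = 0.110722/0.251575 ≈ 0.440.

With the extra evidence:
Sum P(latency alert|·) weighted by the priors over both values of DDoS attack:
  P(latency alert | misconfigured router) = 0.505*0.867 + 0.901*0.133
        = 0.437835 + 0.119833 = 0.557668
The terms with DDoS attack present sum to 0.119833, so
  P(DDoS attack | latency alert, misconfigured router) = 0.119833 / 0.557668 ≈ 0.215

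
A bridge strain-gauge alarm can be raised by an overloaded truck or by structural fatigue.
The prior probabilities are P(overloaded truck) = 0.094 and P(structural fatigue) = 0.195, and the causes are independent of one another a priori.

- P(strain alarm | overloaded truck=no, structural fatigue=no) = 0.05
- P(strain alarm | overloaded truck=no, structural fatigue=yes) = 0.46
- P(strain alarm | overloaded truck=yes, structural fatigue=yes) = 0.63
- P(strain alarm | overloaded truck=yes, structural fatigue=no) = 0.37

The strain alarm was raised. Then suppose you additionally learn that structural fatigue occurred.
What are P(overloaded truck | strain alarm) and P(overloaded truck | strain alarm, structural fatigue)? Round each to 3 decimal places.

P(overloaded truck | strain alarm) ≈ 0.251; P(overloaded truck | strain alarm, structural fatigue) ≈ 0.124

P(strain alarm) = 0.05×0.906×0.805 + 0.46×0.906×0.195 + 0.37×0.094×0.805 + 0.63×0.094×0.195 = 0.036467 + 0.081268 + 0.027998 + 0.011548 = 0.157281
Restricting to configurations with overloaded truck present: 0.027998 + 0.011548 = 0.039546.
So P(overloaded truck | strain alarm) = 0.039546/0.157281 ≈ 0.251.

Now also conditioning on structural fatigue=true:
P(strain alarm | structural fatigue) = 0.46·0.906 + 0.63·0.094 = 0.416760 + 0.059220 = 0.475980
The overloaded truck-present share is 0.63·0.094 = 0.059220.
Hence the posterior is 0.059220/0.475980 ≈ 0.124.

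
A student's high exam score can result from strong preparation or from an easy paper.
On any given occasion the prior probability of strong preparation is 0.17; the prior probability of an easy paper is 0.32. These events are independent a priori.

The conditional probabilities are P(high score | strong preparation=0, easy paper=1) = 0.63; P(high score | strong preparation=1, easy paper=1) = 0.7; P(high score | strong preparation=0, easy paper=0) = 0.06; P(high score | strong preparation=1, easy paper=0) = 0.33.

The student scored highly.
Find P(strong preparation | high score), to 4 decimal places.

P(strong preparation | high score) ≈ 0.2748

By total probability over the 4 (strong preparation, easy paper) configurations:
  P(high score) = 0.06*0.83*0.68 + 0.63*0.83*0.32 + 0.33*0.17*0.68 + 0.7*0.17*0.32
        = 0.033864 + 0.167328 + 0.038148 + 0.038080 = 0.277420
The terms with strong preparation present sum to 0.076228, so
  P(strong preparation | high score) = 0.076228 / 0.277420 ≈ 0.2748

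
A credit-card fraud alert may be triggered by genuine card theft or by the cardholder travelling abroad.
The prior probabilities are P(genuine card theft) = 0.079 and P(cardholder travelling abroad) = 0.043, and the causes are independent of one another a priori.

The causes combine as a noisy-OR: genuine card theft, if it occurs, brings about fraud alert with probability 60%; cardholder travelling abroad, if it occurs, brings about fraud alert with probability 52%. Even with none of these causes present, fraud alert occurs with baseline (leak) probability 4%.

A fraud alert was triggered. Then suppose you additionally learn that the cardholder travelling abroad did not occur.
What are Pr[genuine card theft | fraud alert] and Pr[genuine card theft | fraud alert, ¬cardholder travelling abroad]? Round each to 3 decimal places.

Pr[genuine card theft | fraud alert] ≈ 0.466; Pr[genuine card theft | fraud alert, ¬cardholder travelling abroad] ≈ 0.569

Under noisy-OR, P(fraud alert | causes) = 1 − (1−0.04)·∏(1−qᵢ) over the active causes.
Numerator (weight on configurations with genuine card theft): 0.046571 + 0.002771 = 0.049342
Normalizer over all consistent configurations: 0.04·0.921·0.957 + 0.5392·0.921·0.043 + 0.616·0.079·0.957 + 0.81568·0.079·0.043 = 0.105952
P(genuine card theft | fraud alert) = 0.049342/0.105952 ≈ 0.466

With the extra evidence:
P(fraud alert | ¬cardholder travelling abroad) = 0.04×0.921 + 0.616×0.079 = 0.036840 + 0.048664 = 0.085504
Of this, 0.048664 comes from 0.616×0.079 (the genuine card theft=true cases).
Hence the posterior is 0.048664/0.085504 ≈ 0.569.
With cardholder travelling abroad excluded, genuine card theft must carry more of the explanatory weight for the fraud alert.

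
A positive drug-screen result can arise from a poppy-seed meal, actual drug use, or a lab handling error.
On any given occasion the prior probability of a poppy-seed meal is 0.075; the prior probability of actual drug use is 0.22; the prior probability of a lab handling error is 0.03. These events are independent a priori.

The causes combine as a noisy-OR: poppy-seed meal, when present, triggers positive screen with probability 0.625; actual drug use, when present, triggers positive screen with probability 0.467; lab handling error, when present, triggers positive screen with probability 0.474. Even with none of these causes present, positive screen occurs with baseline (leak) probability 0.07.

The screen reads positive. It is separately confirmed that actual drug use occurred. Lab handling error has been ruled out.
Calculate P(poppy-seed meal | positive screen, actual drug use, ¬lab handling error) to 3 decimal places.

P(poppy-seed meal | positive screen, actual drug use, ¬lab handling error) ≈ 0.116

Under noisy-OR, P(positive screen | causes) = 1 − (1−0.07)·∏(1−qᵢ) over the active causes.
Numerator (weight on configurations with poppy-seed meal): 0.814116·0.075 = 0.061059
The normalizing constant is 0.50431·0.925 + 0.814116·0.075 = 0.527546
P(poppy-seed meal | positive screen, actual drug use, ¬lab handling error) = 0.061059/0.527546 ≈ 0.116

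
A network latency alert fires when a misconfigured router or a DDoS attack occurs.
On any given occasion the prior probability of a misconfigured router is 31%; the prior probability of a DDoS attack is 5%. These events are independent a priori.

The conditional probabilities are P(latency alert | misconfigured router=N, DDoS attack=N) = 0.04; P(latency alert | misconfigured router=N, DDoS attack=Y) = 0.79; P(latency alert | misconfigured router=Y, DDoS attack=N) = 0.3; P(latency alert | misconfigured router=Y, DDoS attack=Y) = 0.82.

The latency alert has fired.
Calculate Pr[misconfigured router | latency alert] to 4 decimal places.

Pr[misconfigured router | latency alert] ≈ 0.6540

Weight on misconfigured router=true, given the evidence: 0.088350 + 0.012710 = 0.101060
Denominator P(latency alert): 0.04×0.69×0.95 + 0.79×0.69×0.05 + 0.3×0.31×0.95 + 0.82×0.31×0.05 = 0.154535
P(misconfigured router | latency alert) = 0.101060/0.154535 ≈ 0.6540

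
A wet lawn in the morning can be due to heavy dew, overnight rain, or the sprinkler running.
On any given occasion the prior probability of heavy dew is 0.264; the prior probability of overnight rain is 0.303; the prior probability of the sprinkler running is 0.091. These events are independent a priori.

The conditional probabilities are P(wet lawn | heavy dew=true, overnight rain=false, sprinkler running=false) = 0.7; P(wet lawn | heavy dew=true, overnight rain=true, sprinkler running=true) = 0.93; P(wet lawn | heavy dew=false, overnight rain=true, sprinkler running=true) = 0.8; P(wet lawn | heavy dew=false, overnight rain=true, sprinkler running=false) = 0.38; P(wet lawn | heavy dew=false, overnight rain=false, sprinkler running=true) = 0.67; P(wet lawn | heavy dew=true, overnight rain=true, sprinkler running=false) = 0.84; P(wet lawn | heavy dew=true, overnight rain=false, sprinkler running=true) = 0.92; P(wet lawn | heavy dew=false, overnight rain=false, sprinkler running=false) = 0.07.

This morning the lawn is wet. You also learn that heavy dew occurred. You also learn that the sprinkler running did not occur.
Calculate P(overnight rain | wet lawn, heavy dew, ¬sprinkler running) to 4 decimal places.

P(overnight rain | wet lawn, heavy dew, ¬sprinkler running) ≈ 0.3428

P(wet lawn | heavy dew, ¬sprinkler running) = 0.7×0.697 + 0.84×0.303 = 0.487900 + 0.254520 = 0.742420
Restricting to configurations with overnight rain present: 0.84×0.303 = 0.254520.
So P(overnight rain | wet lawn, heavy dew, ¬sprinkler running) = 0.254520/0.742420 ≈ 0.3428.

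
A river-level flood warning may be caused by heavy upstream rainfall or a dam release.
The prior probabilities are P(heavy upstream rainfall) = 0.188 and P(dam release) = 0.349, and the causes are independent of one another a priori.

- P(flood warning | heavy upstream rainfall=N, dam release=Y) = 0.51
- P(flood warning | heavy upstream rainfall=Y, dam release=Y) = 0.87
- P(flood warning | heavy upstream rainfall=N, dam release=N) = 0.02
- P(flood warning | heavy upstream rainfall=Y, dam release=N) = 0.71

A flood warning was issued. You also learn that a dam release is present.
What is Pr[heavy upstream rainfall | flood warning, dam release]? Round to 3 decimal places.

P(flood warning | dam release) = 0.51·0.812 + 0.87·0.188 = 0.414120 + 0.163560 = 0.577680
Of this, 0.163560 comes from 0.87·0.188 (the heavy upstream rainfall=true cases).
P(heavy upstream rainfall | flood warning, dam release) = 0.163560 / 0.577680 ≈ 0.283

Pr[heavy upstream rainfall | flood warning, dam release] ≈ 0.283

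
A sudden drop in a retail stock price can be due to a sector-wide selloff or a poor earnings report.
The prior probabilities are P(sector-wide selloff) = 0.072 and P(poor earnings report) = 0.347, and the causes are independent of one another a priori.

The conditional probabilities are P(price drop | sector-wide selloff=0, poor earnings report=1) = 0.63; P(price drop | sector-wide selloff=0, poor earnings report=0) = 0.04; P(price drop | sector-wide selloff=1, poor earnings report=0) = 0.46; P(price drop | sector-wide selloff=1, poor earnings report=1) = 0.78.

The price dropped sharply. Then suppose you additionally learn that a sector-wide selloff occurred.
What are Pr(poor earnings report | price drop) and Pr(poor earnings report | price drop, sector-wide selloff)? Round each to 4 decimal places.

Numerator (weight on configurations with poor earnings report): 0.202870 + 0.019488 = 0.222358
Denominator P(price drop): 0.04×0.928×0.653 + 0.63×0.928×0.347 + 0.46×0.072×0.653 + 0.78×0.072×0.347 = 0.268224
P(poor earnings report | price drop) = 0.222358/0.268224 ≈ 0.8290

Now also conditioning on sector-wide selloff=true:
Enumerate both values of poor earnings report and weight by the priors:
  P(price drop | sector-wide selloff) = 0.46*0.653 + 0.78*0.347
        = 0.300380 + 0.270660 = 0.571040
Keeping only the poor earnings report-present terms gives 0.270660, so
  P(poor earnings report | price drop, sector-wide selloff) = 0.270660 / 0.571040 ≈ 0.4740
— sector-wide selloff explains away the evidence for poor earnings report.

Pr(poor earnings report | price drop) ≈ 0.8290; Pr(poor earnings report | price drop, sector-wide selloff) ≈ 0.4740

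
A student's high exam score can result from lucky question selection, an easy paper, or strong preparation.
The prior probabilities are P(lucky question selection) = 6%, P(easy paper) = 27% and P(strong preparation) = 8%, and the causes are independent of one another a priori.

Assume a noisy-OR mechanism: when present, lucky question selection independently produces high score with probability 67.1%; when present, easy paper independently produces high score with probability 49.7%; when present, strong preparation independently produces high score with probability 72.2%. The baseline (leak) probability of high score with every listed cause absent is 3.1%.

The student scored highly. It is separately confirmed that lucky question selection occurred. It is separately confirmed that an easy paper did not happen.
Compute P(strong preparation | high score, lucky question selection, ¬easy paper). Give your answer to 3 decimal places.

Under noisy-OR, P(high score | causes) = 1 − (1−0.031)·∏(1−qᵢ) over the active causes.
Sum P(high score|·) weighted by the priors over both values of strong preparation:
  P(high score | lucky question selection, ¬easy paper) = 0.681199*0.92 + 0.911373*0.08
        = 0.626703 + 0.072910 = 0.699613
Configurations with strong preparation contribute 0.072910, so
  P(strong preparation | high score, lucky question selection, ¬easy paper) = 0.072910 / 0.699613 ≈ 0.104

P(strong preparation | high score, lucky question selection, ¬easy paper) ≈ 0.104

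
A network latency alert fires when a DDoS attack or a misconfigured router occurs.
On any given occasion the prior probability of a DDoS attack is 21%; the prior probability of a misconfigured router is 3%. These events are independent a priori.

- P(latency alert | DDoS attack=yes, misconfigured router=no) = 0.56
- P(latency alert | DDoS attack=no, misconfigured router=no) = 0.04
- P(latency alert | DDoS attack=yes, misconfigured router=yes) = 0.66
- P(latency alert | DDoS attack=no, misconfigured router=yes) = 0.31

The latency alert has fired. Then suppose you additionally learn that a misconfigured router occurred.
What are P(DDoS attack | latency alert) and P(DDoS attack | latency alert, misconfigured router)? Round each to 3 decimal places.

Numerator (weight on configurations with DDoS attack): 0.114072 + 0.004158 = 0.118230
Normalizer over all consistent configurations: 0.04·0.79·0.97 + 0.31·0.79·0.03 + 0.56·0.21·0.97 + 0.66·0.21·0.03 = 0.156229
Posterior = 0.118230 / 0.156229 ≈ 0.757

With the extra evidence:
Sum P(latency alert|·) weighted by the priors over both values of DDoS attack:
  P(latency alert | misconfigured router) = 0.31·0.79 + 0.66·0.21
        = 0.244900 + 0.138600 = 0.383500
Configurations with DDoS attack contribute 0.138600, so
  P(DDoS attack | latency alert, misconfigured router) = 0.138600 / 0.383500 ≈ 0.361
— misconfigured router explains away the evidence for DDoS attack.

P(DDoS attack | latency alert) ≈ 0.757; P(DDoS attack | latency alert, misconfigured router) ≈ 0.361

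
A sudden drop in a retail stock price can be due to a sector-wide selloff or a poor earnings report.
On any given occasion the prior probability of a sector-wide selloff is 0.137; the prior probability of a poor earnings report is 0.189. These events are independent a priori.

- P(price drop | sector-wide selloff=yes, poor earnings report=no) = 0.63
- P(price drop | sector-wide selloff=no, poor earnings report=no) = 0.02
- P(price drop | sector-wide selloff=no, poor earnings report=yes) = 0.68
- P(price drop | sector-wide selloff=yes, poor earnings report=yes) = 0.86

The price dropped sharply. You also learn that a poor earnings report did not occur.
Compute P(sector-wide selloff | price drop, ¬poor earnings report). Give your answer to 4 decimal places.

Enumerate both values of sector-wide selloff and weight by the priors:
  P(price drop | ¬poor earnings report) = 0.02×0.863 + 0.63×0.137
        = 0.017260 + 0.086310 = 0.103570
Configurations with sector-wide selloff contribute 0.086310, so
  P(sector-wide selloff | price drop, ¬poor earnings report) = 0.086310 / 0.103570 ≈ 0.8333

P(sector-wide selloff | price drop, ¬poor earnings report) ≈ 0.8333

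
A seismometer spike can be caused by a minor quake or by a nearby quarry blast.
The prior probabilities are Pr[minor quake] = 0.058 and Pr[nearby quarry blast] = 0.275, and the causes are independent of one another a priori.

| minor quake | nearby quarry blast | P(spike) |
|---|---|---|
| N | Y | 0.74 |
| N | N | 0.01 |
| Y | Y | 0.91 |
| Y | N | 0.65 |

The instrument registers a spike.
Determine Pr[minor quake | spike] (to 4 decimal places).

Pr[minor quake | spike] ≈ 0.1741

P(spike) = 0.01×0.942×0.725 + 0.74×0.942×0.275 + 0.65×0.058×0.725 + 0.91×0.058×0.275 = 0.006829 + 0.191697 + 0.027333 + 0.014515 = 0.240374
Of this, 0.041848 comes from 0.027333 + 0.014515 (the minor quake=true cases).
Hence the posterior is 0.041848/0.240374 ≈ 0.1741.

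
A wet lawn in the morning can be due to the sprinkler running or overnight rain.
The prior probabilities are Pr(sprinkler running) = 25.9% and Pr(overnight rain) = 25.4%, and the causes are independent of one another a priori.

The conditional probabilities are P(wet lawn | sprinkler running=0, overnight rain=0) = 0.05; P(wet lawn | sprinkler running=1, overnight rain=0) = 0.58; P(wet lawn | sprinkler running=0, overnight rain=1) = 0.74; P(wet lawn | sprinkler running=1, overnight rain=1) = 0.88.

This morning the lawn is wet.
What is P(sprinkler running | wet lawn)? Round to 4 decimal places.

P(sprinkler running | wet lawn) ≈ 0.5045

Enumerate the 4 (sprinkler running, overnight rain) configurations and weight by the priors:
  P(wet lawn) = 0.05*0.741*0.746 + 0.74*0.741*0.254 + 0.58*0.259*0.746 + 0.88*0.259*0.254
        = 0.027639 + 0.139278 + 0.112064 + 0.057892 = 0.336873
Keeping only the sprinkler running-present terms gives 0.169956, so
  P(sprinkler running | wet lawn) = 0.169956 / 0.336873 ≈ 0.5045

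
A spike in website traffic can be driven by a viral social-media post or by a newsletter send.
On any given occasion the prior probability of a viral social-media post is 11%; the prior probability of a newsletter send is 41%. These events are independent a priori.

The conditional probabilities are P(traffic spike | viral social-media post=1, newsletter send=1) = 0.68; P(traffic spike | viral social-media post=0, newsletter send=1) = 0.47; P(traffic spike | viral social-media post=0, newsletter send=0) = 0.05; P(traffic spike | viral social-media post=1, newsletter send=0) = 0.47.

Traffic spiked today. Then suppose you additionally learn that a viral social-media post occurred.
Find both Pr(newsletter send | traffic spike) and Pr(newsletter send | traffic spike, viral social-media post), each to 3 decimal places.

P(traffic spike) = 0.05*0.89*0.59 + 0.47*0.89*0.41 + 0.47*0.11*0.59 + 0.68*0.11*0.41 = 0.026255 + 0.171503 + 0.030503 + 0.030668 = 0.258929
The newsletter send-present share is 0.171503 + 0.030668 = 0.202171.
P(newsletter send | traffic spike) = 0.202171 / 0.258929 ≈ 0.781

With the extra evidence:
Numerator (weight on configurations with newsletter send): 0.68×0.41 = 0.278800
The normalizing constant is 0.47×0.59 + 0.68×0.41 = 0.556100
Posterior = 0.278800 / 0.556100 ≈ 0.501

Pr(newsletter send | traffic spike) ≈ 0.781; Pr(newsletter send | traffic spike, viral social-media post) ≈ 0.501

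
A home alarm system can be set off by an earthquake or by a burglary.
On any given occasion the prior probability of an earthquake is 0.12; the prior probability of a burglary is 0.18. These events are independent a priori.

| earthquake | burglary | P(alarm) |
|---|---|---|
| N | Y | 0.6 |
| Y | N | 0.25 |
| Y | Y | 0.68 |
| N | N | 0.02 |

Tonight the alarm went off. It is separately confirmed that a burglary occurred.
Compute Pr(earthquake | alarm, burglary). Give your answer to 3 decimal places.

Pr(earthquake | alarm, burglary) ≈ 0.134

For the numerator, keep only earthquake=true terms: 0.68×0.12 = 0.081600
The normalizing constant is 0.6×0.88 + 0.68×0.12 = 0.609600
P(earthquake | alarm, burglary) = 0.081600/0.609600 ≈ 0.134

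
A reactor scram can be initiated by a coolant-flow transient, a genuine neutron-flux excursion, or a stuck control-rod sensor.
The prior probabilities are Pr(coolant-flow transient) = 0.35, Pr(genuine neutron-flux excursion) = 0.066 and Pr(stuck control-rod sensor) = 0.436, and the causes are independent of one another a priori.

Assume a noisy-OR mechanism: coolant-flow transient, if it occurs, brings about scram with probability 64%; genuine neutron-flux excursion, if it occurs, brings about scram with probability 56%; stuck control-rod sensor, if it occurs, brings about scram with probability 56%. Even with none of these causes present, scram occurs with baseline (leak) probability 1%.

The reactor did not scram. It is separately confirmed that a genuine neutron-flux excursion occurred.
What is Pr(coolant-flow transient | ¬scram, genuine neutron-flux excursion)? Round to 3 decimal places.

Pr(coolant-flow transient | ¬scram, genuine neutron-flux excursion) ≈ 0.162

Under noisy-OR, P(scram | causes) = 1 − (1−0.01)·∏(1−qᵢ) over the active causes.
P(¬scram | genuine neutron-flux excursion) = 0.4356×0.65×0.564 + 0.191664×0.65×0.436 + 0.156816×0.35×0.564 + 0.068999×0.35×0.436 = 0.159691 + 0.054318 + 0.030955 + 0.010529 = 0.255493
The coolant-flow transient-present share is 0.030955 + 0.010529 = 0.041484.
Hence the posterior is 0.041484/0.255493 ≈ 0.162.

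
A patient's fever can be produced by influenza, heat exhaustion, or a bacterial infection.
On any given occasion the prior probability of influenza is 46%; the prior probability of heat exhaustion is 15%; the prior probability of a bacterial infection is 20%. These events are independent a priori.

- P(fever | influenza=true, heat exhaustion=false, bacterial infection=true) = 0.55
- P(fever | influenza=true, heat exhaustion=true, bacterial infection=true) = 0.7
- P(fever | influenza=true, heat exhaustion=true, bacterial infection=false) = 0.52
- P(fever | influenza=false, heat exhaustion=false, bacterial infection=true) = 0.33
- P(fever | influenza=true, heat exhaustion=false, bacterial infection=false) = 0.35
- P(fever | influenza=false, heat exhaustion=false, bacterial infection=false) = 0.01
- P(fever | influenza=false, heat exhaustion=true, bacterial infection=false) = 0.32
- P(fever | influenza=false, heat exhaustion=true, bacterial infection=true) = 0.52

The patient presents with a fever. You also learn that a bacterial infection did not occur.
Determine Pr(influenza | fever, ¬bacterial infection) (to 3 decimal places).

P(fever | ¬bacterial infection) = 0.01*0.54*0.85 + 0.32*0.54*0.15 + 0.35*0.46*0.85 + 0.52*0.46*0.15 = 0.004590 + 0.025920 + 0.136850 + 0.035880 = 0.203240
The influenza-present share is 0.136850 + 0.035880 = 0.172730.
Hence the posterior is 0.172730/0.203240 ≈ 0.850.

Pr(influenza | fever, ¬bacterial infection) ≈ 0.850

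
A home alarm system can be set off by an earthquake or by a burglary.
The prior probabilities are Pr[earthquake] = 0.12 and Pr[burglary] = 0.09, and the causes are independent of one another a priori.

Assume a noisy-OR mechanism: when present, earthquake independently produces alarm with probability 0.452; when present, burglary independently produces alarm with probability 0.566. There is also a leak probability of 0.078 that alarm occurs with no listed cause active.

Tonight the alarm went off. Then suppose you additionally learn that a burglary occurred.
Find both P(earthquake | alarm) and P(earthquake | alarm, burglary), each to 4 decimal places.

Under noisy-OR, P(alarm | causes) = 1 − (1−0.078)·∏(1−qᵢ) over the active causes.
Enumerate the 4 (earthquake, burglary) configurations and weight by the priors:
  P(alarm) = 0.078*0.88*0.91 + 0.599852*0.88*0.09 + 0.494744*0.12*0.91 + 0.780719*0.12*0.09
        = 0.062462 + 0.047508 + 0.054026 + 0.008432 = 0.172428
Keeping only the earthquake-present terms gives 0.062458, so
  P(earthquake | alarm) = 0.062458 / 0.172428 ≈ 0.3622

Now also conditioning on burglary=true:
For the numerator, keep only earthquake=true terms: 0.780719·0.12 = 0.093686
Denominator P(alarm | burglary): 0.599852·0.88 + 0.780719·0.12 = 0.621556
Posterior = 0.093686 / 0.621556 ≈ 0.1507
Conditioning on burglary lowers the posterior on earthquake: the classic explaining-away effect in a common-effect structure.

P(earthquake | alarm) ≈ 0.3622; P(earthquake | alarm, burglary) ≈ 0.1507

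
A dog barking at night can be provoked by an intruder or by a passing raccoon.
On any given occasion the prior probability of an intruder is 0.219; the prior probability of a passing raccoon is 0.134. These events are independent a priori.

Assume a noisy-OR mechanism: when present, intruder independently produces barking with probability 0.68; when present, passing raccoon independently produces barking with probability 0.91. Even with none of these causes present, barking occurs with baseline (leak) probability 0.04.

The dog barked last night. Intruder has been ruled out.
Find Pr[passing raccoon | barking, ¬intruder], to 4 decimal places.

Under noisy-OR, P(barking | causes) = 1 − (1−0.04)·∏(1−qᵢ) over the active causes.
For the numerator, keep only passing raccoon=true terms: 0.9136·0.134 = 0.122422
The normalizing constant is 0.04·0.866 + 0.9136·0.134 = 0.157062
P(passing raccoon | barking, ¬intruder) = 0.122422/0.157062 ≈ 0.7795

Pr[passing raccoon | barking, ¬intruder] ≈ 0.7795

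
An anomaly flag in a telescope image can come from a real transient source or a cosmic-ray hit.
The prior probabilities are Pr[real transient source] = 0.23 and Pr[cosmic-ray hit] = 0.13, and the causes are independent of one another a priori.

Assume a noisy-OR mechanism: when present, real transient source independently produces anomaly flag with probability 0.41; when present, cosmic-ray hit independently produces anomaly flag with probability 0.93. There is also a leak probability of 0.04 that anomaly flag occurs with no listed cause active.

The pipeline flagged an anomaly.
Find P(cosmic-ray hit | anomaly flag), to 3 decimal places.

Under noisy-OR, P(anomaly flag | causes) = 1 − (1−0.04)·∏(1−qᵢ) over the active causes.
P(anomaly flag) = 0.04×0.77×0.87 + 0.9328×0.77×0.13 + 0.4336×0.23×0.87 + 0.960352×0.23×0.13 = 0.026796 + 0.093373 + 0.086763 + 0.028715 = 0.235647
Of this, 0.122088 comes from 0.093373 + 0.028715 (the cosmic-ray hit=true cases).
Hence the posterior is 0.122088/0.235647 ≈ 0.518.

P(cosmic-ray hit | anomaly flag) ≈ 0.518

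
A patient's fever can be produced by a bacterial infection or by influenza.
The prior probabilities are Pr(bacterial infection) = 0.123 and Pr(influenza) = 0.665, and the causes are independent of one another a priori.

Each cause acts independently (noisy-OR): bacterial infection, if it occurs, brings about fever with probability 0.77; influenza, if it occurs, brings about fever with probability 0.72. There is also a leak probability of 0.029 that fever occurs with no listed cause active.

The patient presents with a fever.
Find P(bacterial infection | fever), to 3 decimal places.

Under noisy-OR, P(fever | causes) = 1 − (1−0.029)·∏(1−qᵢ) over the active causes.
By total probability over the 4 (bacterial infection, influenza) configurations:
  P(fever) = 0.029×0.877×0.335 + 0.72812×0.877×0.665 + 0.77667×0.123×0.335 + 0.937468×0.123×0.665
        = 0.008520 + 0.424643 + 0.032003 + 0.076680 = 0.541846
The terms with bacterial infection present sum to 0.108683, so
  P(bacterial infection | fever) = 0.108683 / 0.541846 ≈ 0.201

P(bacterial infection | fever) ≈ 0.201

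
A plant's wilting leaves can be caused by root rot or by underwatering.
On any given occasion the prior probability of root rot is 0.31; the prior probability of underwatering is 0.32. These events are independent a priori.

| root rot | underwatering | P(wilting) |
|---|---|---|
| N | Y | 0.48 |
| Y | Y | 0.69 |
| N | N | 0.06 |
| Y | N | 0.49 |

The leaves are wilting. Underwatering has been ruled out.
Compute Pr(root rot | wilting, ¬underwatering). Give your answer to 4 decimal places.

Pr(root rot | wilting, ¬underwatering) ≈ 0.7858

By total probability over both values of root rot:
  P(wilting | ¬underwatering) = 0.06*0.69 + 0.49*0.31
        = 0.041400 + 0.151900 = 0.193300
Configurations with root rot contribute 0.151900, so
  P(root rot | wilting, ¬underwatering) = 0.151900 / 0.193300 ≈ 0.7858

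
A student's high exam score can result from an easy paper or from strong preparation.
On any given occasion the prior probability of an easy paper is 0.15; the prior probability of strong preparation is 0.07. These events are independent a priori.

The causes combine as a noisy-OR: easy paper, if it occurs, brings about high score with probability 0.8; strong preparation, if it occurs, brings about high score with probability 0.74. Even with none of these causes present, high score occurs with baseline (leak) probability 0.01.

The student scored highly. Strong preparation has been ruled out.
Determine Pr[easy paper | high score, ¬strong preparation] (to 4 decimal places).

Pr[easy paper | high score, ¬strong preparation] ≈ 0.9340

Under noisy-OR, P(high score | causes) = 1 − (1−0.01)·∏(1−qᵢ) over the active causes.
Sum P(high score|·) weighted by the priors over both values of easy paper:
  P(high score | ¬strong preparation) = 0.01·0.85 + 0.802·0.15
        = 0.008500 + 0.120300 = 0.128800
Configurations with easy paper contribute 0.120300, so
  P(easy paper | high score, ¬strong preparation) = 0.120300 / 0.128800 ≈ 0.9340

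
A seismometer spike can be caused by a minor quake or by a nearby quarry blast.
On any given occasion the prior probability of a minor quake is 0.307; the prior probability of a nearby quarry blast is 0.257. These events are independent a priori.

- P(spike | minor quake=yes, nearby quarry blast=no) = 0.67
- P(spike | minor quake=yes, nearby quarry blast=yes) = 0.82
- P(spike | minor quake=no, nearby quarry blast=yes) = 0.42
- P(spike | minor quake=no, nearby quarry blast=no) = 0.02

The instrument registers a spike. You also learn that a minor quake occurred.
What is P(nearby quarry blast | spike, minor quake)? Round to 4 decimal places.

Sum P(spike|·) weighted by the priors over both values of nearby quarry blast:
  P(spike | minor quake) = 0.67*0.743 + 0.82*0.257
        = 0.497810 + 0.210740 = 0.708550
Keeping only the nearby quarry blast-present terms gives 0.210740, so
  P(nearby quarry blast | spike, minor quake) = 0.210740 / 0.708550 ≈ 0.2974

P(nearby quarry blast | spike, minor quake) ≈ 0.2974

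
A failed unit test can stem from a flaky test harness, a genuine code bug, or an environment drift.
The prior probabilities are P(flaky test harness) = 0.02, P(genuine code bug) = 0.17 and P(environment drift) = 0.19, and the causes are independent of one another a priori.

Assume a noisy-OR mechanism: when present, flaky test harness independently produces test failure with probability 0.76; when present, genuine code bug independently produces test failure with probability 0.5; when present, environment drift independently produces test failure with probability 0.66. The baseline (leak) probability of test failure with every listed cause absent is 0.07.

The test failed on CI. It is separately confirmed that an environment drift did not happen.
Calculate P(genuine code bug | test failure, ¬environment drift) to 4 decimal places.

Under noisy-OR, P(test failure | causes) = 1 − (1−0.07)·∏(1−qᵢ) over the active causes.
Sum P(test failure|·) weighted by the priors over the 4 (flaky test harness, genuine code bug) configurations:
  P(test failure | ¬environment drift) = 0.07·0.98·0.83 + 0.535·0.98·0.17 + 0.7768·0.02·0.83 + 0.8884·0.02·0.17
        = 0.056938 + 0.089131 + 0.012895 + 0.003021 = 0.161985
Keeping only the genuine code bug-present terms gives 0.092152, so
  P(genuine code bug | test failure, ¬environment drift) = 0.092152 / 0.161985 ≈ 0.5689

P(genuine code bug | test failure, ¬environment drift) ≈ 0.5689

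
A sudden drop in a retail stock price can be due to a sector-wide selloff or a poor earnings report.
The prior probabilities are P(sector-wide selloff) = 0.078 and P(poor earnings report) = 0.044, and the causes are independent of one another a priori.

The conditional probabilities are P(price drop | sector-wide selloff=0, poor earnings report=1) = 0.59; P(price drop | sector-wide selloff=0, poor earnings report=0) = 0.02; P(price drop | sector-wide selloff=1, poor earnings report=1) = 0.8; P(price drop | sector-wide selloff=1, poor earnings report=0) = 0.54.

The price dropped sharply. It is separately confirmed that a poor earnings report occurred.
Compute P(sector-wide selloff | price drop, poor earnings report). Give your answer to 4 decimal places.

P(sector-wide selloff | price drop, poor earnings report) ≈ 0.1029

P(price drop | poor earnings report) = 0.59·0.922 + 0.8·0.078 = 0.543980 + 0.062400 = 0.606380
The sector-wide selloff-present share is 0.8·0.078 = 0.062400.
P(sector-wide selloff | price drop, poor earnings report) = 0.062400 / 0.606380 ≈ 0.1029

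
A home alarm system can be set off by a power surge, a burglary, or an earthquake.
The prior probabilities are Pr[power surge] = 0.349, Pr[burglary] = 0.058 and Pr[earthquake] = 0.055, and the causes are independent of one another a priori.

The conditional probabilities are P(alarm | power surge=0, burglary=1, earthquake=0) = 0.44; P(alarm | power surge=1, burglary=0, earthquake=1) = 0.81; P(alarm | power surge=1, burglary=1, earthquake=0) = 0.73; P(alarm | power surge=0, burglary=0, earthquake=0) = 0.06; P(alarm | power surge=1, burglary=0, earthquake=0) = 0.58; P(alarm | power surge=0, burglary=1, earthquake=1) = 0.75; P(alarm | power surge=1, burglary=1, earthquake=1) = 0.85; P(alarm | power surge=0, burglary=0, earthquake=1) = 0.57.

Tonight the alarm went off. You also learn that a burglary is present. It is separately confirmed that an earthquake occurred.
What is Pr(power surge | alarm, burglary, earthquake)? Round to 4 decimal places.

Pr(power surge | alarm, burglary, earthquake) ≈ 0.3779

P(alarm | burglary, earthquake) = 0.75×0.651 + 0.85×0.349 = 0.488250 + 0.296650 = 0.784900
The power surge-present share is 0.85×0.349 = 0.296650.
So P(power surge | alarm, burglary, earthquake) = 0.296650/0.784900 ≈ 0.3779.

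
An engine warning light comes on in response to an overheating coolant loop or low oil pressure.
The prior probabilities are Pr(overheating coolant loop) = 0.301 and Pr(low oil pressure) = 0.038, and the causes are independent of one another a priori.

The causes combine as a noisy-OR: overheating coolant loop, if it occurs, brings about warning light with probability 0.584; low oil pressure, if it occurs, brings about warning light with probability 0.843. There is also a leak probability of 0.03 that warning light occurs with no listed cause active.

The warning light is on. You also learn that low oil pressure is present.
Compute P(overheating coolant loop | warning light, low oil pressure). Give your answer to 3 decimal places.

Under noisy-OR, P(warning light | causes) = 1 − (1−0.03)·∏(1−qᵢ) over the active causes.
For the numerator, keep only overheating coolant loop=true terms: 0.936647*0.301 = 0.281931
Normalizer over all consistent configurations: 0.84771*0.699 + 0.936647*0.301 = 0.874480
Posterior = 0.281931 / 0.874480 ≈ 0.322

P(overheating coolant loop | warning light, low oil pressure) ≈ 0.322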